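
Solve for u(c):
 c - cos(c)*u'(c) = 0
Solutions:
 u(c) = C1 + Integral(c/cos(c), c)


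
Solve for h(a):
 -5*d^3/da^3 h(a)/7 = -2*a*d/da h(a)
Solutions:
 h(a) = C1 + Integral(C2*airyai(14^(1/3)*5^(2/3)*a/5) + C3*airybi(14^(1/3)*5^(2/3)*a/5), a)


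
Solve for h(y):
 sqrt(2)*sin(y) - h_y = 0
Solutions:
 h(y) = C1 - sqrt(2)*cos(y)


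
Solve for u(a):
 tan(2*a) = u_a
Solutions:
 u(a) = C1 - log(cos(2*a))/2


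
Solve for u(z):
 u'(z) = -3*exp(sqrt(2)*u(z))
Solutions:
 u(z) = sqrt(2)*(2*log(1/(C1 + 3*z)) - log(2))/4


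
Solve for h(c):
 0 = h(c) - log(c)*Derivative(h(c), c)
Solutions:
 h(c) = C1*exp(li(c))


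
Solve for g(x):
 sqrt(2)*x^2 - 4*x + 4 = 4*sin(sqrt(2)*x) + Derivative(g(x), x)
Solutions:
 g(x) = C1 + sqrt(2)*x^3/3 - 2*x^2 + 4*x + 2*sqrt(2)*cos(sqrt(2)*x)


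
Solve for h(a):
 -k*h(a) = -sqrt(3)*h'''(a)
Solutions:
 h(a) = C1*exp(3^(5/6)*a*k^(1/3)/3) + C2*exp(a*k^(1/3)*(-3^(5/6) + 3*3^(1/3)*I)/6) + C3*exp(-a*k^(1/3)*(3^(5/6) + 3*3^(1/3)*I)/6)


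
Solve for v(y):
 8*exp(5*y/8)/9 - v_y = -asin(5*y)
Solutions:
 v(y) = C1 + y*asin(5*y) + sqrt(1 - 25*y^2)/5 + 64*exp(5*y/8)/45


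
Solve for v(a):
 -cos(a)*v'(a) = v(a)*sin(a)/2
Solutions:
 v(a) = C1*sqrt(cos(a))


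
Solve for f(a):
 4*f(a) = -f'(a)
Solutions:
 f(a) = C1*exp(-4*a)


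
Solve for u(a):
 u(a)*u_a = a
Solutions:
 u(a) = -sqrt(C1 + a^2)
 u(a) = sqrt(C1 + a^2)


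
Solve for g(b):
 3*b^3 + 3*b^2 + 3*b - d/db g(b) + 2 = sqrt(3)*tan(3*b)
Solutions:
 g(b) = C1 + 3*b^4/4 + b^3 + 3*b^2/2 + 2*b + sqrt(3)*log(cos(3*b))/3


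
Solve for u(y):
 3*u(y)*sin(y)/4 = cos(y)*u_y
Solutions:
 u(y) = C1/cos(y)^(3/4)


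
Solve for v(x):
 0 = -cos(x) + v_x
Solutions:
 v(x) = C1 + sin(x)


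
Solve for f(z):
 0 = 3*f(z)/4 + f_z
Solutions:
 f(z) = C1*exp(-3*z/4)


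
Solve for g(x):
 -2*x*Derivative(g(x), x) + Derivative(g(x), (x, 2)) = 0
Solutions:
 g(x) = C1 + C2*erfi(x)


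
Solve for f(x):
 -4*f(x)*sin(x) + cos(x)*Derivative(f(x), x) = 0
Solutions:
 f(x) = C1/cos(x)^4


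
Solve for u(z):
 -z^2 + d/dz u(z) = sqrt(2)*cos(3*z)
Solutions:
 u(z) = C1 + z^3/3 + sqrt(2)*sin(3*z)/3


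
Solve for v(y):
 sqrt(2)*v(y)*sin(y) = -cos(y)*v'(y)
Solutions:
 v(y) = C1*cos(y)^(sqrt(2))


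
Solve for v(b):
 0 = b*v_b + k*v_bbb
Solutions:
 v(b) = C1 + Integral(C2*airyai(b*(-1/k)^(1/3)) + C3*airybi(b*(-1/k)^(1/3)), b)


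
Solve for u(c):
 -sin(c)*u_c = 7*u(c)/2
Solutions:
 u(c) = C1*(cos(c) + 1)^(7/4)/(cos(c) - 1)^(7/4)


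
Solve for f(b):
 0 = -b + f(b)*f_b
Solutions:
 f(b) = -sqrt(C1 + b^2)
 f(b) = sqrt(C1 + b^2)


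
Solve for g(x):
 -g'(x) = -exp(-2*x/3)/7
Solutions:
 g(x) = C1 - 3*exp(-2*x/3)/14


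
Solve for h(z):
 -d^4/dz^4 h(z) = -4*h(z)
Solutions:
 h(z) = C1*exp(-sqrt(2)*z) + C2*exp(sqrt(2)*z) + C3*sin(sqrt(2)*z) + C4*cos(sqrt(2)*z)


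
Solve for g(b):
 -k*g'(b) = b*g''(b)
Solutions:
 g(b) = C1 + b^(1 - re(k))*(C2*sin(log(b)*Abs(im(k))) + C3*cos(log(b)*im(k)))


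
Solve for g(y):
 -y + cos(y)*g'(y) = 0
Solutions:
 g(y) = C1 + Integral(y/cos(y), y)


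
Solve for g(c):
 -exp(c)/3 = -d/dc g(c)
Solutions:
 g(c) = C1 + exp(c)/3


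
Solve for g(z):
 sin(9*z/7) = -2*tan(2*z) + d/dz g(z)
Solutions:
 g(z) = C1 - log(cos(2*z)) - 7*cos(9*z/7)/9


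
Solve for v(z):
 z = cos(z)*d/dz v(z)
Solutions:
 v(z) = C1 + Integral(z/cos(z), z)


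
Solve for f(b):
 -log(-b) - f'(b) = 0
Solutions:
 f(b) = C1 - b*log(-b) + b


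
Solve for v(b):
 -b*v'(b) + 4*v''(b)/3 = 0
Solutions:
 v(b) = C1 + C2*erfi(sqrt(6)*b/4)


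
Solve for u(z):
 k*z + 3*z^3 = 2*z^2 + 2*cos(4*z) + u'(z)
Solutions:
 u(z) = C1 + k*z^2/2 + 3*z^4/4 - 2*z^3/3 - sin(4*z)/2


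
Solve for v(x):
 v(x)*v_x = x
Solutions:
 v(x) = -sqrt(C1 + x^2)
 v(x) = sqrt(C1 + x^2)


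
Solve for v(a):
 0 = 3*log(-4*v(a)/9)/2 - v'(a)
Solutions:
 -2*Integral(1/(log(-_y) - 2*log(3) + 2*log(2)), (_y, v(a)))/3 = C1 - a


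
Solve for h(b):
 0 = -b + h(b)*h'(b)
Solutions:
 h(b) = -sqrt(C1 + b^2)
 h(b) = sqrt(C1 + b^2)


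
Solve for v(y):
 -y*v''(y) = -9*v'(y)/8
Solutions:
 v(y) = C1 + C2*y^(17/8)


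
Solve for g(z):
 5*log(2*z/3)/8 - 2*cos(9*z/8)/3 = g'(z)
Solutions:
 g(z) = C1 + 5*z*log(z)/8 - 5*z*log(3)/8 - 5*z/8 + 5*z*log(2)/8 - 16*sin(9*z/8)/27


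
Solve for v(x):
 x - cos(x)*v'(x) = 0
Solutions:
 v(x) = C1 + Integral(x/cos(x), x)


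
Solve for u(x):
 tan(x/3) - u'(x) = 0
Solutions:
 u(x) = C1 - 3*log(cos(x/3))


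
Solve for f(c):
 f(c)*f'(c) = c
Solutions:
 f(c) = -sqrt(C1 + c^2)
 f(c) = sqrt(C1 + c^2)


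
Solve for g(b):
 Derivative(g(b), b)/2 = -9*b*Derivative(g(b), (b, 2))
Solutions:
 g(b) = C1 + C2*b^(17/18)


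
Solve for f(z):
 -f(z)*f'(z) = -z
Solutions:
 f(z) = -sqrt(C1 + z^2)
 f(z) = sqrt(C1 + z^2)


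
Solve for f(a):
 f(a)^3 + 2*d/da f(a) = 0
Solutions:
 f(a) = -sqrt(-1/(C1 - a))
 f(a) = sqrt(-1/(C1 - a))


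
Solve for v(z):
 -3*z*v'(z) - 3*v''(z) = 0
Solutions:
 v(z) = C1 + C2*erf(sqrt(2)*z/2)


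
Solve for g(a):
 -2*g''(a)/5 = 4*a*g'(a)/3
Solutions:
 g(a) = C1 + C2*erf(sqrt(15)*a/3)


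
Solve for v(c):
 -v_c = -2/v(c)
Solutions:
 v(c) = -sqrt(C1 + 4*c)
 v(c) = sqrt(C1 + 4*c)


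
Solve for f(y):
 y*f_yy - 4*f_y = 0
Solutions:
 f(y) = C1 + C2*y^5


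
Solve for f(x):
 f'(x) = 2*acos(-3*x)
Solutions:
 f(x) = C1 + 2*x*acos(-3*x) + 2*sqrt(1 - 9*x^2)/3


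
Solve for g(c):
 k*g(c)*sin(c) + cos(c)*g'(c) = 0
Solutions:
 g(c) = C1*exp(k*log(cos(c)))


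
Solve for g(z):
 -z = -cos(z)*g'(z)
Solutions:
 g(z) = C1 + Integral(z/cos(z), z)


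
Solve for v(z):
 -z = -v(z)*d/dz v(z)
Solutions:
 v(z) = -sqrt(C1 + z^2)
 v(z) = sqrt(C1 + z^2)


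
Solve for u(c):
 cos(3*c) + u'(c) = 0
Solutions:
 u(c) = C1 - sin(3*c)/3


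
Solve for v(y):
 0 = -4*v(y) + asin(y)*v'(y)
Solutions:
 v(y) = C1*exp(4*Integral(1/asin(y), y))


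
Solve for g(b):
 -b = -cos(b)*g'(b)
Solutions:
 g(b) = C1 + Integral(b/cos(b), b)


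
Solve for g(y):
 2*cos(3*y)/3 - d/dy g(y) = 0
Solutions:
 g(y) = C1 + 2*sin(3*y)/9


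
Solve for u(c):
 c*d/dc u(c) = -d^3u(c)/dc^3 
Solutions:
 u(c) = C1 + Integral(C2*airyai(-c) + C3*airybi(-c), c)


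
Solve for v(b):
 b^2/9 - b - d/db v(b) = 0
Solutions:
 v(b) = C1 + b^3/27 - b^2/2


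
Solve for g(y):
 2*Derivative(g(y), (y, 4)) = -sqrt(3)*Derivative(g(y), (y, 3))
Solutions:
 g(y) = C1 + C2*y + C3*y^2 + C4*exp(-sqrt(3)*y/2)


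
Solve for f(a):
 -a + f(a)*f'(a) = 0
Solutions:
 f(a) = -sqrt(C1 + a^2)
 f(a) = sqrt(C1 + a^2)


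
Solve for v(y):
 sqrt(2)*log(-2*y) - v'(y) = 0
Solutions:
 v(y) = C1 + sqrt(2)*y*log(-y) + sqrt(2)*y*(-1 + log(2))


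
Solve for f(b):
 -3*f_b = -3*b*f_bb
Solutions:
 f(b) = C1 + C2*b^2


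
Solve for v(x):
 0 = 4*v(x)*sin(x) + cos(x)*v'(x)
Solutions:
 v(x) = C1*cos(x)^4


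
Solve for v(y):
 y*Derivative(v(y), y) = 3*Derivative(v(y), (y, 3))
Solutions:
 v(y) = C1 + Integral(C2*airyai(3^(2/3)*y/3) + C3*airybi(3^(2/3)*y/3), y)


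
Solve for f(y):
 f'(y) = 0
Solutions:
 f(y) = C1


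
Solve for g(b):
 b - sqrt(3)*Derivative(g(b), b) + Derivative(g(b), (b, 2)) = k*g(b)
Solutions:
 g(b) = C1*exp(b*(-sqrt(4*k + 3) + sqrt(3))/2) + C2*exp(b*(sqrt(4*k + 3) + sqrt(3))/2) + b/k - sqrt(3)/k^2


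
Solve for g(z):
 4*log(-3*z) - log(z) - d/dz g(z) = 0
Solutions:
 g(z) = C1 + 3*z*log(z) + z*(-3 + 4*log(3) + 4*I*pi)


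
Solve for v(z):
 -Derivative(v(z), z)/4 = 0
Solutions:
 v(z) = C1


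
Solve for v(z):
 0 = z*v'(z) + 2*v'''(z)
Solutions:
 v(z) = C1 + Integral(C2*airyai(-2^(2/3)*z/2) + C3*airybi(-2^(2/3)*z/2), z)


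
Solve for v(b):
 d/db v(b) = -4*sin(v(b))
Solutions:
 v(b) = -acos((-C1 - exp(8*b))/(C1 - exp(8*b))) + 2*pi
 v(b) = acos((-C1 - exp(8*b))/(C1 - exp(8*b)))


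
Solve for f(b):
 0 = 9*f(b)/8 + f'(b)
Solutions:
 f(b) = C1*exp(-9*b/8)


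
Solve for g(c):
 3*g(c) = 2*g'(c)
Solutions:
 g(c) = C1*exp(3*c/2)


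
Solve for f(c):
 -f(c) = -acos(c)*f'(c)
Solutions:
 f(c) = C1*exp(Integral(1/acos(c), c))


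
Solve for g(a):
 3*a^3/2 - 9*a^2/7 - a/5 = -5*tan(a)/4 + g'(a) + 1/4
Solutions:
 g(a) = C1 + 3*a^4/8 - 3*a^3/7 - a^2/10 - a/4 - 5*log(cos(a))/4


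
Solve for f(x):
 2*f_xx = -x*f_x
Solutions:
 f(x) = C1 + C2*erf(x/2)


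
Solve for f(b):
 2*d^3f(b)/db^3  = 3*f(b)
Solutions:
 f(b) = C3*exp(2^(2/3)*3^(1/3)*b/2) + (C1*sin(2^(2/3)*3^(5/6)*b/4) + C2*cos(2^(2/3)*3^(5/6)*b/4))*exp(-2^(2/3)*3^(1/3)*b/4)


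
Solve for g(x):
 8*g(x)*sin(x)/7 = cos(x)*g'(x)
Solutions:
 g(x) = C1/cos(x)^(8/7)


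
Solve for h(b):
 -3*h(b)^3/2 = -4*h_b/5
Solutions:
 h(b) = -2*sqrt(-1/(C1 + 15*b))
 h(b) = 2*sqrt(-1/(C1 + 15*b))


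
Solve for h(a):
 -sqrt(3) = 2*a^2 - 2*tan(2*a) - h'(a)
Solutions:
 h(a) = C1 + 2*a^3/3 + sqrt(3)*a + log(cos(2*a))


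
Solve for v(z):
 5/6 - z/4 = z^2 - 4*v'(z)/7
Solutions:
 v(z) = C1 + 7*z^3/12 + 7*z^2/32 - 35*z/24


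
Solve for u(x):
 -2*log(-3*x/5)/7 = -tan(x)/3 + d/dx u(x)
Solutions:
 u(x) = C1 - 2*x*log(-x)/7 - 2*x*log(3)/7 + 2*x/7 + 2*x*log(5)/7 - log(cos(x))/3


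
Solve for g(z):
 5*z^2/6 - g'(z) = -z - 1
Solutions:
 g(z) = C1 + 5*z^3/18 + z^2/2 + z


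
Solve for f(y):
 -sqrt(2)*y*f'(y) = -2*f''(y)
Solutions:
 f(y) = C1 + C2*erfi(2^(1/4)*y/2)


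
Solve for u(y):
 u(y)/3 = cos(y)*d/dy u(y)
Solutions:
 u(y) = C1*(sin(y) + 1)^(1/6)/(sin(y) - 1)^(1/6)


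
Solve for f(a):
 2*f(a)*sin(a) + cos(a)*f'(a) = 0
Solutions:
 f(a) = C1*cos(a)^2


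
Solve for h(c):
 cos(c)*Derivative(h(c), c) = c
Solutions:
 h(c) = C1 + Integral(c/cos(c), c)


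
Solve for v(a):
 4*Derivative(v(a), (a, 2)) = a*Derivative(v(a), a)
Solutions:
 v(a) = C1 + C2*erfi(sqrt(2)*a/4)


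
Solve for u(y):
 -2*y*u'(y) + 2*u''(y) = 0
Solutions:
 u(y) = C1 + C2*erfi(sqrt(2)*y/2)


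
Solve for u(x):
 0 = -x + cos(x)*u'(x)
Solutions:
 u(x) = C1 + Integral(x/cos(x), x)


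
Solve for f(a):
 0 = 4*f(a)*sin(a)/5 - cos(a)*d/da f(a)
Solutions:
 f(a) = C1/cos(a)^(4/5)


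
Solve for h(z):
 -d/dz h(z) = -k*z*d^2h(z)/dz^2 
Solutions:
 h(z) = C1 + z^(((re(k) + 1)*re(k) + im(k)^2)/(re(k)^2 + im(k)^2))*(C2*sin(log(z)*Abs(im(k))/(re(k)^2 + im(k)^2)) + C3*cos(log(z)*im(k)/(re(k)^2 + im(k)^2)))


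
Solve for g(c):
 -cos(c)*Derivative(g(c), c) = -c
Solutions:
 g(c) = C1 + Integral(c/cos(c), c)


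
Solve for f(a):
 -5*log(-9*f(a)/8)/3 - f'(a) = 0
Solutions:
 3*Integral(1/(log(-_y) - 3*log(2) + 2*log(3)), (_y, f(a)))/5 = C1 - a


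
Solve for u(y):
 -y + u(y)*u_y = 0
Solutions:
 u(y) = -sqrt(C1 + y^2)
 u(y) = sqrt(C1 + y^2)


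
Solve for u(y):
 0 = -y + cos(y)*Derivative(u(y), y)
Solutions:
 u(y) = C1 + Integral(y/cos(y), y)


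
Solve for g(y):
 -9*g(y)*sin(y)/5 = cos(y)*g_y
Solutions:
 g(y) = C1*cos(y)^(9/5)


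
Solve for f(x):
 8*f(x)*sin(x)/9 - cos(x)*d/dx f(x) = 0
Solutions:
 f(x) = C1/cos(x)^(8/9)


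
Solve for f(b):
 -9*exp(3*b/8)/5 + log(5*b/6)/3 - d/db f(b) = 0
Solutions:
 f(b) = C1 + b*log(b)/3 + b*(-log(6) - 1 + log(5))/3 - 24*exp(3*b/8)/5


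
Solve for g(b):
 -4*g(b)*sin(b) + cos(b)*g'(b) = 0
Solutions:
 g(b) = C1/cos(b)^4


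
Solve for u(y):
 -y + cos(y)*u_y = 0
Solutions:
 u(y) = C1 + Integral(y/cos(y), y)


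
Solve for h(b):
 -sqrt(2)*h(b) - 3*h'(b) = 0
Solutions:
 h(b) = C1*exp(-sqrt(2)*b/3)


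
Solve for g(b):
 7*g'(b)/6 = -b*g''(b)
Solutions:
 g(b) = C1 + C2/b^(1/6)


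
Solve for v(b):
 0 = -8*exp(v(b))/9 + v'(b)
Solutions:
 v(b) = log(-1/(C1 + 8*b)) + 2*log(3)


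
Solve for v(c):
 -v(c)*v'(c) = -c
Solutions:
 v(c) = -sqrt(C1 + c^2)
 v(c) = sqrt(C1 + c^2)


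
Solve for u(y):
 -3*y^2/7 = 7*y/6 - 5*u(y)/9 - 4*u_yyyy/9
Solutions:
 u(y) = 27*y^2/35 + 21*y/10 + (C1*sin(5^(1/4)*y/2) + C2*cos(5^(1/4)*y/2))*exp(-5^(1/4)*y/2) + (C3*sin(5^(1/4)*y/2) + C4*cos(5^(1/4)*y/2))*exp(5^(1/4)*y/2)


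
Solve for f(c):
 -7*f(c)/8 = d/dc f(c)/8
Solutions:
 f(c) = C1*exp(-7*c)


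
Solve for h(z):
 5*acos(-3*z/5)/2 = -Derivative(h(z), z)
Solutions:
 h(z) = C1 - 5*z*acos(-3*z/5)/2 - 5*sqrt(25 - 9*z^2)/6


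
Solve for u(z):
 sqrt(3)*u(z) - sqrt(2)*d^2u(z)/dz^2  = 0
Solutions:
 u(z) = C1*exp(-2^(3/4)*3^(1/4)*z/2) + C2*exp(2^(3/4)*3^(1/4)*z/2)


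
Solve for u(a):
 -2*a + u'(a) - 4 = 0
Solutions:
 u(a) = C1 + a^2 + 4*a


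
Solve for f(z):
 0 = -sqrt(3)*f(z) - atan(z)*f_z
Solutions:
 f(z) = C1*exp(-sqrt(3)*Integral(1/atan(z), z))


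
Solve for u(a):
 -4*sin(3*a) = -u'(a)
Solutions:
 u(a) = C1 - 4*cos(3*a)/3


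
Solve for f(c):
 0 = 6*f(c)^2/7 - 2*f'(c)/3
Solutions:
 f(c) = -7/(C1 + 9*c)


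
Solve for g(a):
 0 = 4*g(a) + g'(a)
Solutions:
 g(a) = C1*exp(-4*a)


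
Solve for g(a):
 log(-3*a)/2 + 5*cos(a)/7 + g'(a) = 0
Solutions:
 g(a) = C1 - a*log(-a)/2 - a*log(3)/2 + a/2 - 5*sin(a)/7


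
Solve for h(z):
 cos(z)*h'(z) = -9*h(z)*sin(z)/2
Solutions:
 h(z) = C1*cos(z)^(9/2)


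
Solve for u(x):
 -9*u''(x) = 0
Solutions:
 u(x) = C1 + C2*x


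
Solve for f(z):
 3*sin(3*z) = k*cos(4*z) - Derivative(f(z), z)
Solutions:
 f(z) = C1 + k*sin(4*z)/4 + cos(3*z)


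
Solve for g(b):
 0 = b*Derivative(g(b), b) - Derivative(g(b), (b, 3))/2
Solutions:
 g(b) = C1 + Integral(C2*airyai(2^(1/3)*b) + C3*airybi(2^(1/3)*b), b)


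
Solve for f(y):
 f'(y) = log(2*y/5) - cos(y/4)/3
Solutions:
 f(y) = C1 + y*log(y) - y*log(5) - y + y*log(2) - 4*sin(y/4)/3


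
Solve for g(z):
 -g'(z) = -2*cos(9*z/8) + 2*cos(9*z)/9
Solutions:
 g(z) = C1 + 16*sin(9*z/8)/9 - 2*sin(9*z)/81


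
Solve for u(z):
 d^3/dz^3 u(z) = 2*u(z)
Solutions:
 u(z) = C3*exp(2^(1/3)*z) + (C1*sin(2^(1/3)*sqrt(3)*z/2) + C2*cos(2^(1/3)*sqrt(3)*z/2))*exp(-2^(1/3)*z/2)


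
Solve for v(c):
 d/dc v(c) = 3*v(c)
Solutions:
 v(c) = C1*exp(3*c)


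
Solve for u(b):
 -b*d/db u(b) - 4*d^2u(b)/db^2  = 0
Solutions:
 u(b) = C1 + C2*erf(sqrt(2)*b/4)


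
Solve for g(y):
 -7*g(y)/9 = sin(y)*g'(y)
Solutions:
 g(y) = C1*(cos(y) + 1)^(7/18)/(cos(y) - 1)^(7/18)


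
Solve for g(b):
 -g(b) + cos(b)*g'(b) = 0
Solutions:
 g(b) = C1*sqrt(sin(b) + 1)/sqrt(sin(b) - 1)


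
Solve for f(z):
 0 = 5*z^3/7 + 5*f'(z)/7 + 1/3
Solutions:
 f(z) = C1 - z^4/4 - 7*z/15


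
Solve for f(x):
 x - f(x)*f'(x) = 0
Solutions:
 f(x) = -sqrt(C1 + x^2)
 f(x) = sqrt(C1 + x^2)


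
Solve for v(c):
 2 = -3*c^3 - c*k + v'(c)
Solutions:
 v(c) = C1 + 3*c^4/4 + c^2*k/2 + 2*c


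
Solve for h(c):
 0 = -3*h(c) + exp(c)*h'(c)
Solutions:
 h(c) = C1*exp(-3*exp(-c))


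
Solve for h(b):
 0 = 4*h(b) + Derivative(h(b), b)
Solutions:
 h(b) = C1*exp(-4*b)


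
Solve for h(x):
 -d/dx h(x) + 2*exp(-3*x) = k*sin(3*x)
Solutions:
 h(x) = C1 + k*cos(3*x)/3 - 2*exp(-3*x)/3


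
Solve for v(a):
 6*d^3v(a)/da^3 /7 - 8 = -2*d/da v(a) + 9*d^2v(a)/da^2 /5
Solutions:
 v(a) = C1 + 4*a + (C2*sin(sqrt(4431)*a/60) + C3*cos(sqrt(4431)*a/60))*exp(21*a/20)


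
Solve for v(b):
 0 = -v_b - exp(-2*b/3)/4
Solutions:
 v(b) = C1 + 3*exp(-2*b/3)/8


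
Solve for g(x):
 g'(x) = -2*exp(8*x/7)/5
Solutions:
 g(x) = C1 - 7*exp(8*x/7)/20


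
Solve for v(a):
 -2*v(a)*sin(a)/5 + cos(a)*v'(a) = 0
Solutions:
 v(a) = C1/cos(a)^(2/5)


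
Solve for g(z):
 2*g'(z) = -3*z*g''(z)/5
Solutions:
 g(z) = C1 + C2/z^(7/3)


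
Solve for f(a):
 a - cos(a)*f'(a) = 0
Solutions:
 f(a) = C1 + Integral(a/cos(a), a)


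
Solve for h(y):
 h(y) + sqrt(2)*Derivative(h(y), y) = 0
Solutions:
 h(y) = C1*exp(-sqrt(2)*y/2)


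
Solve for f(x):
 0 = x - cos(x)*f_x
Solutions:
 f(x) = C1 + Integral(x/cos(x), x)


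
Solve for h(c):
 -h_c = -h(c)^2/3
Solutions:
 h(c) = -3/(C1 + c)


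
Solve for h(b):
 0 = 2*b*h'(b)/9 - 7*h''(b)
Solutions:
 h(b) = C1 + C2*erfi(sqrt(7)*b/21)


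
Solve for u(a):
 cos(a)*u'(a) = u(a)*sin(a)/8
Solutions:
 u(a) = C1/cos(a)^(1/8)


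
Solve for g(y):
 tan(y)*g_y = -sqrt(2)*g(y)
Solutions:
 g(y) = C1/sin(y)^(sqrt(2))


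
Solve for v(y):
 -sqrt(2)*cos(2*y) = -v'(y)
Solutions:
 v(y) = C1 + sqrt(2)*sin(2*y)/2


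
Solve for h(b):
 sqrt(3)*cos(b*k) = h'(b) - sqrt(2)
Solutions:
 h(b) = C1 + sqrt(2)*b + sqrt(3)*sin(b*k)/k


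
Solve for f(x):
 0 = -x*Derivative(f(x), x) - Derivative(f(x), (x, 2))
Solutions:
 f(x) = C1 + C2*erf(sqrt(2)*x/2)


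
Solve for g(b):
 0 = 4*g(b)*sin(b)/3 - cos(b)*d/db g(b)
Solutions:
 g(b) = C1/cos(b)^(4/3)


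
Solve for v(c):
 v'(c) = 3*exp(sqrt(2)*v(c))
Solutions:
 v(c) = sqrt(2)*(2*log(-1/(C1 + 3*c)) - log(2))/4


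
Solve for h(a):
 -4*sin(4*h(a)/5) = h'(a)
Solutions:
 4*a + 5*log(cos(4*h(a)/5) - 1)/8 - 5*log(cos(4*h(a)/5) + 1)/8 = C1


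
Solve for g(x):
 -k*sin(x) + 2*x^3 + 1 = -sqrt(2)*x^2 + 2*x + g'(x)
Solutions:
 g(x) = C1 + k*cos(x) + x^4/2 + sqrt(2)*x^3/3 - x^2 + x


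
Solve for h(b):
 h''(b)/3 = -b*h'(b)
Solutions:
 h(b) = C1 + C2*erf(sqrt(6)*b/2)


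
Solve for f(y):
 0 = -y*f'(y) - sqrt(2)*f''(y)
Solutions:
 f(y) = C1 + C2*erf(2^(1/4)*y/2)


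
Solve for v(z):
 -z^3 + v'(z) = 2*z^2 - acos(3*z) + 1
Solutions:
 v(z) = C1 + z^4/4 + 2*z^3/3 - z*acos(3*z) + z + sqrt(1 - 9*z^2)/3


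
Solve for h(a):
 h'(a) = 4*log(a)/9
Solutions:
 h(a) = C1 + 4*a*log(a)/9 - 4*a/9


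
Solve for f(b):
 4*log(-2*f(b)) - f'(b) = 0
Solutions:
 -Integral(1/(log(-_y) + log(2)), (_y, f(b)))/4 = C1 - b


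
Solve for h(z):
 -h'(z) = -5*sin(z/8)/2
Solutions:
 h(z) = C1 - 20*cos(z/8)


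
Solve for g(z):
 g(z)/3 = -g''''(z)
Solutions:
 g(z) = (C1*sin(sqrt(2)*3^(3/4)*z/6) + C2*cos(sqrt(2)*3^(3/4)*z/6))*exp(-sqrt(2)*3^(3/4)*z/6) + (C3*sin(sqrt(2)*3^(3/4)*z/6) + C4*cos(sqrt(2)*3^(3/4)*z/6))*exp(sqrt(2)*3^(3/4)*z/6)


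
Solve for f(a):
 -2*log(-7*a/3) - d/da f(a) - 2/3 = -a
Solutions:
 f(a) = C1 + a^2/2 - 2*a*log(-a) + a*(-2*log(7) + 4/3 + 2*log(3))


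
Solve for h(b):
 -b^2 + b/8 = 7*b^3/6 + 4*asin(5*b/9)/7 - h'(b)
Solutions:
 h(b) = C1 + 7*b^4/24 + b^3/3 - b^2/16 + 4*b*asin(5*b/9)/7 + 4*sqrt(81 - 25*b^2)/35


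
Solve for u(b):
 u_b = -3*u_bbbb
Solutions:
 u(b) = C1 + C4*exp(-3^(2/3)*b/3) + (C2*sin(3^(1/6)*b/2) + C3*cos(3^(1/6)*b/2))*exp(3^(2/3)*b/6)


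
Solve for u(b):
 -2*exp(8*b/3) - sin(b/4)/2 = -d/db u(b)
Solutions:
 u(b) = C1 + 3*exp(8*b/3)/4 - 2*cos(b/4)


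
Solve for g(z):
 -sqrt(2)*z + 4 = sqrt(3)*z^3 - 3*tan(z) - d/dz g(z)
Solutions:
 g(z) = C1 + sqrt(3)*z^4/4 + sqrt(2)*z^2/2 - 4*z + 3*log(cos(z))


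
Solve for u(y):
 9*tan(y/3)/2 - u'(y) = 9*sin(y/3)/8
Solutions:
 u(y) = C1 - 27*log(cos(y/3))/2 + 27*cos(y/3)/8


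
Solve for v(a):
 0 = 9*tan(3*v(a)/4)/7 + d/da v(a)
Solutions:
 v(a) = -4*asin(C1*exp(-27*a/28))/3 + 4*pi/3
 v(a) = 4*asin(C1*exp(-27*a/28))/3


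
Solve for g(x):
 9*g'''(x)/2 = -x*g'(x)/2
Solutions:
 g(x) = C1 + Integral(C2*airyai(-3^(1/3)*x/3) + C3*airybi(-3^(1/3)*x/3), x)


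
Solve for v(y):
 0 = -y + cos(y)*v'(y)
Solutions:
 v(y) = C1 + Integral(y/cos(y), y)


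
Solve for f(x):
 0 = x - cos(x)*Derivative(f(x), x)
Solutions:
 f(x) = C1 + Integral(x/cos(x), x)


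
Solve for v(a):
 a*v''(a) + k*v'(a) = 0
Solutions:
 v(a) = C1 + a^(1 - re(k))*(C2*sin(log(a)*Abs(im(k))) + C3*cos(log(a)*im(k)))


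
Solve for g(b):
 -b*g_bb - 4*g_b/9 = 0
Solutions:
 g(b) = C1 + C2*b^(5/9)


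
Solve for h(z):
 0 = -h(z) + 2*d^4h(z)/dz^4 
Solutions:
 h(z) = C1*exp(-2^(3/4)*z/2) + C2*exp(2^(3/4)*z/2) + C3*sin(2^(3/4)*z/2) + C4*cos(2^(3/4)*z/2)


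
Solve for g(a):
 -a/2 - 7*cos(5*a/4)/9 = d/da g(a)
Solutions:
 g(a) = C1 - a^2/4 - 28*sin(5*a/4)/45


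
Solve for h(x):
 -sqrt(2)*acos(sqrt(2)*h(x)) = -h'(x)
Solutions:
 Integral(1/acos(sqrt(2)*_y), (_y, h(x))) = C1 + sqrt(2)*x


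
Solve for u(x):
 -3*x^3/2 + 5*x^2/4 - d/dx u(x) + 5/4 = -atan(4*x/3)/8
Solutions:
 u(x) = C1 - 3*x^4/8 + 5*x^3/12 + x*atan(4*x/3)/8 + 5*x/4 - 3*log(16*x^2 + 9)/64


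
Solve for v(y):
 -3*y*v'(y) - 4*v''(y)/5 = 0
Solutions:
 v(y) = C1 + C2*erf(sqrt(30)*y/4)


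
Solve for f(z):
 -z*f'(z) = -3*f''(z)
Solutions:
 f(z) = C1 + C2*erfi(sqrt(6)*z/6)


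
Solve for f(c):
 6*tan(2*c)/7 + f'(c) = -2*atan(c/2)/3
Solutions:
 f(c) = C1 - 2*c*atan(c/2)/3 + 2*log(c^2 + 4)/3 + 3*log(cos(2*c))/7


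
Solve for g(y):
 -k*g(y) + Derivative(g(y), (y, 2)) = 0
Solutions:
 g(y) = C1*exp(-sqrt(k)*y) + C2*exp(sqrt(k)*y)


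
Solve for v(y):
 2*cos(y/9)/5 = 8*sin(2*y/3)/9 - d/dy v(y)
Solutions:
 v(y) = C1 - 18*sin(y/9)/5 - 4*cos(2*y/3)/3


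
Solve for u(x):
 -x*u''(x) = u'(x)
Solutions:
 u(x) = C1 + C2*log(x)


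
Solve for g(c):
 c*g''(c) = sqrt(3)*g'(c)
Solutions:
 g(c) = C1 + C2*c^(1 + sqrt(3))


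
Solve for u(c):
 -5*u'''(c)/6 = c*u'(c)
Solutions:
 u(c) = C1 + Integral(C2*airyai(-5^(2/3)*6^(1/3)*c/5) + C3*airybi(-5^(2/3)*6^(1/3)*c/5), c)


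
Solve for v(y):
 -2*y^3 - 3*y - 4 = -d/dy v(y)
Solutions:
 v(y) = C1 + y^4/2 + 3*y^2/2 + 4*y


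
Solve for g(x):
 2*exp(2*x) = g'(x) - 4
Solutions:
 g(x) = C1 + 4*x + exp(2*x)


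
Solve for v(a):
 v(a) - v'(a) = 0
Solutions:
 v(a) = C1*exp(a)


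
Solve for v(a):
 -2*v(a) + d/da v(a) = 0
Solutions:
 v(a) = C1*exp(2*a)


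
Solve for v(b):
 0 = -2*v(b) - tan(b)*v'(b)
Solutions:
 v(b) = C1/sin(b)^2


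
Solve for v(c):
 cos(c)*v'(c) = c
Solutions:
 v(c) = C1 + Integral(c/cos(c), c)


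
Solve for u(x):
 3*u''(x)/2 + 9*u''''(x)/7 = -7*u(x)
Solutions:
 u(x) = (C1*sin(sqrt(21)*x*cos(atan(sqrt(15))/2)/3) + C2*cos(sqrt(21)*x*cos(atan(sqrt(15))/2)/3))*exp(-sqrt(21)*x*sin(atan(sqrt(15))/2)/3) + (C3*sin(sqrt(21)*x*cos(atan(sqrt(15))/2)/3) + C4*cos(sqrt(21)*x*cos(atan(sqrt(15))/2)/3))*exp(sqrt(21)*x*sin(atan(sqrt(15))/2)/3)


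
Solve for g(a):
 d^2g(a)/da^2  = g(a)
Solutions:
 g(a) = C1*exp(-a) + C2*exp(a)


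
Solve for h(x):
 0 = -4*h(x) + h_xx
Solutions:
 h(x) = C1*exp(-2*x) + C2*exp(2*x)


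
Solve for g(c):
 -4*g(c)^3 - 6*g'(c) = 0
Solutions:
 g(c) = -sqrt(6)*sqrt(-1/(C1 - 2*c))/2
 g(c) = sqrt(6)*sqrt(-1/(C1 - 2*c))/2


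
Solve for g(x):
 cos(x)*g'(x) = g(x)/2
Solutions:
 g(x) = C1*(sin(x) + 1)^(1/4)/(sin(x) - 1)^(1/4)


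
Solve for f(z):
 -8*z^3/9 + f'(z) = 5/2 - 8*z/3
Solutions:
 f(z) = C1 + 2*z^4/9 - 4*z^2/3 + 5*z/2


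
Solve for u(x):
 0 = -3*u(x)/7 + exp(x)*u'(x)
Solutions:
 u(x) = C1*exp(-3*exp(-x)/7)


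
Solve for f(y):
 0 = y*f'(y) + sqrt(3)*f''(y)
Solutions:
 f(y) = C1 + C2*erf(sqrt(2)*3^(3/4)*y/6)


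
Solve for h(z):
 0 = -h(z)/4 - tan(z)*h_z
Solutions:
 h(z) = C1/sin(z)^(1/4)


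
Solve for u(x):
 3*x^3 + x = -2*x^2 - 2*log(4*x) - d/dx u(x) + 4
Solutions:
 u(x) = C1 - 3*x^4/4 - 2*x^3/3 - x^2/2 - 2*x*log(x) - 4*x*log(2) + 6*x


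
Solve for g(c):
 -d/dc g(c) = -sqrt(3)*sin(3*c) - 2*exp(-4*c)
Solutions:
 g(c) = C1 - sqrt(3)*cos(3*c)/3 - exp(-4*c)/2


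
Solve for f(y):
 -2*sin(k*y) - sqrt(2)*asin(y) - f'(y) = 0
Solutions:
 f(y) = C1 - sqrt(2)*(y*asin(y) + sqrt(1 - y^2)) - 2*Piecewise((-cos(k*y)/k, Ne(k, 0)), (0, True))


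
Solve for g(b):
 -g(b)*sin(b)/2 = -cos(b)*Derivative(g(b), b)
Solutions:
 g(b) = C1/sqrt(cos(b))


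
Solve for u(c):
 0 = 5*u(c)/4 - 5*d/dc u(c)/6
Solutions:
 u(c) = C1*exp(3*c/2)


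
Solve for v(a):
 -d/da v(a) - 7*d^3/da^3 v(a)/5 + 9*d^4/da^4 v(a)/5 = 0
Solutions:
 v(a) = C1 + C2*exp(a*(-2^(2/3)*(27*sqrt(184605) + 11621)^(1/3) - 98*2^(1/3)/(27*sqrt(184605) + 11621)^(1/3) + 28)/108)*sin(2^(1/3)*sqrt(3)*a*(-2^(1/3)*(27*sqrt(184605) + 11621)^(1/3) + 98/(27*sqrt(184605) + 11621)^(1/3))/108) + C3*exp(a*(-2^(2/3)*(27*sqrt(184605) + 11621)^(1/3) - 98*2^(1/3)/(27*sqrt(184605) + 11621)^(1/3) + 28)/108)*cos(2^(1/3)*sqrt(3)*a*(-2^(1/3)*(27*sqrt(184605) + 11621)^(1/3) + 98/(27*sqrt(184605) + 11621)^(1/3))/108) + C4*exp(a*(98*2^(1/3)/(27*sqrt(184605) + 11621)^(1/3) + 14 + 2^(2/3)*(27*sqrt(184605) + 11621)^(1/3))/54)


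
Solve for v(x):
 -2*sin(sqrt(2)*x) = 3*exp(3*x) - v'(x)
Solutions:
 v(x) = C1 + exp(3*x) - sqrt(2)*cos(sqrt(2)*x)


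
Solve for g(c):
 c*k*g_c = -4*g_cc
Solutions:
 g(c) = Piecewise((-sqrt(2)*sqrt(pi)*C1*erf(sqrt(2)*c*sqrt(k)/4)/sqrt(k) - C2, (k > 0) | (k < 0)), (-C1*c - C2, True))


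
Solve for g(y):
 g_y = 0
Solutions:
 g(y) = C1


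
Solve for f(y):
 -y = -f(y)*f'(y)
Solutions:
 f(y) = -sqrt(C1 + y^2)
 f(y) = sqrt(C1 + y^2)


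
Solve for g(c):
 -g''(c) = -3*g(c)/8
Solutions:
 g(c) = C1*exp(-sqrt(6)*c/4) + C2*exp(sqrt(6)*c/4)


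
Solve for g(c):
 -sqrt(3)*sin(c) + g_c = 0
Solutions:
 g(c) = C1 - sqrt(3)*cos(c)


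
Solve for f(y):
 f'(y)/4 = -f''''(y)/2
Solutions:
 f(y) = C1 + C4*exp(-2^(2/3)*y/2) + (C2*sin(2^(2/3)*sqrt(3)*y/4) + C3*cos(2^(2/3)*sqrt(3)*y/4))*exp(2^(2/3)*y/4)


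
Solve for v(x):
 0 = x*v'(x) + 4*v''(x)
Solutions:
 v(x) = C1 + C2*erf(sqrt(2)*x/4)


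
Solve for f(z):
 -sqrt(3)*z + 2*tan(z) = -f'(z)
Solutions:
 f(z) = C1 + sqrt(3)*z^2/2 + 2*log(cos(z))


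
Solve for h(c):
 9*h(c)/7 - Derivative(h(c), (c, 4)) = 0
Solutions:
 h(c) = C1*exp(-sqrt(3)*7^(3/4)*c/7) + C2*exp(sqrt(3)*7^(3/4)*c/7) + C3*sin(sqrt(3)*7^(3/4)*c/7) + C4*cos(sqrt(3)*7^(3/4)*c/7)


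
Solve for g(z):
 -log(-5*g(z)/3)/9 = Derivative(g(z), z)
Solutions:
 9*Integral(1/(log(-_y) - log(3) + log(5)), (_y, g(z))) = C1 - z


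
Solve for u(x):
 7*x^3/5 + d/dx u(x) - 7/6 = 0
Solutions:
 u(x) = C1 - 7*x^4/20 + 7*x/6


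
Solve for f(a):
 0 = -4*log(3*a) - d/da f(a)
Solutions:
 f(a) = C1 - 4*a*log(a) - a*log(81) + 4*a


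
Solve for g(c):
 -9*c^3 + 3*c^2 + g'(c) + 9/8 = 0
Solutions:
 g(c) = C1 + 9*c^4/4 - c^3 - 9*c/8


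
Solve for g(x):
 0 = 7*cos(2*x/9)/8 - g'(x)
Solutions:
 g(x) = C1 + 63*sin(2*x/9)/16


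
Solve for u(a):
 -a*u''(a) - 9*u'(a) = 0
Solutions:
 u(a) = C1 + C2/a^8


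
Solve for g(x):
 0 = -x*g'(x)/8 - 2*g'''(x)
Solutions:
 g(x) = C1 + Integral(C2*airyai(-2^(2/3)*x/4) + C3*airybi(-2^(2/3)*x/4), x)


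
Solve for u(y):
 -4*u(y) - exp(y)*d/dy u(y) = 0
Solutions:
 u(y) = C1*exp(4*exp(-y))


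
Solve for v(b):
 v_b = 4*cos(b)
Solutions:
 v(b) = C1 + 4*sin(b)


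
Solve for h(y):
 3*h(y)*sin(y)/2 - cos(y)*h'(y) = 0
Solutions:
 h(y) = C1/cos(y)^(3/2)


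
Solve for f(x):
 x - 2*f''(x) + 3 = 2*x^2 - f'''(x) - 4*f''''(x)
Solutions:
 f(x) = C1 + C2*x + C3*exp(x*(-1 + sqrt(33))/8) + C4*exp(-x*(1 + sqrt(33))/8) - x^4/12 - x^3/12 - 11*x^2/8


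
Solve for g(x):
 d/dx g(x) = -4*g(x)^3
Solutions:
 g(x) = -sqrt(2)*sqrt(-1/(C1 - 4*x))/2
 g(x) = sqrt(2)*sqrt(-1/(C1 - 4*x))/2


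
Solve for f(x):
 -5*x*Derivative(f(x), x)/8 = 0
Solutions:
 f(x) = C1


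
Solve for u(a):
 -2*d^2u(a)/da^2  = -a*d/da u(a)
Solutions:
 u(a) = C1 + C2*erfi(a/2)


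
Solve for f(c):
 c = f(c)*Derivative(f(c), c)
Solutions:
 f(c) = -sqrt(C1 + c^2)
 f(c) = sqrt(C1 + c^2)


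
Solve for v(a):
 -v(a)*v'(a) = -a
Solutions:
 v(a) = -sqrt(C1 + a^2)
 v(a) = sqrt(C1 + a^2)


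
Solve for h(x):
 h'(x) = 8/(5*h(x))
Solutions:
 h(x) = -sqrt(C1 + 80*x)/5
 h(x) = sqrt(C1 + 80*x)/5


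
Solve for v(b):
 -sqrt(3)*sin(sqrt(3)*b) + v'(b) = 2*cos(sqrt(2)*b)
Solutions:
 v(b) = C1 + sqrt(2)*sin(sqrt(2)*b) - cos(sqrt(3)*b)


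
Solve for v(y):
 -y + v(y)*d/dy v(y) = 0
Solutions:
 v(y) = -sqrt(C1 + y^2)
 v(y) = sqrt(C1 + y^2)


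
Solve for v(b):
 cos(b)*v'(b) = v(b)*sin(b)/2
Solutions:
 v(b) = C1/sqrt(cos(b))


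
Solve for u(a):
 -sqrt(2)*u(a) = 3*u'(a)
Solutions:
 u(a) = C1*exp(-sqrt(2)*a/3)


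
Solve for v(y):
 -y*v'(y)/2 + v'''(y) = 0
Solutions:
 v(y) = C1 + Integral(C2*airyai(2^(2/3)*y/2) + C3*airybi(2^(2/3)*y/2), y)


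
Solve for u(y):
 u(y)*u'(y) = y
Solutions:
 u(y) = -sqrt(C1 + y^2)
 u(y) = sqrt(C1 + y^2)


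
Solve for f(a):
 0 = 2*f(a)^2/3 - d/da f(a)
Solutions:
 f(a) = -3/(C1 + 2*a)


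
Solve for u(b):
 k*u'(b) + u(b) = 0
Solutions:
 u(b) = C1*exp(-b/k)


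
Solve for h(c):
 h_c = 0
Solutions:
 h(c) = C1


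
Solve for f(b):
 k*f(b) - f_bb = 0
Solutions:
 f(b) = C1*exp(-b*sqrt(k)) + C2*exp(b*sqrt(k))


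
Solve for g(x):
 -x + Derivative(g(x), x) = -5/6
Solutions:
 g(x) = C1 + x^2/2 - 5*x/6


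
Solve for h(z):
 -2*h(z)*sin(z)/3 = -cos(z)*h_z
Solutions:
 h(z) = C1/cos(z)^(2/3)


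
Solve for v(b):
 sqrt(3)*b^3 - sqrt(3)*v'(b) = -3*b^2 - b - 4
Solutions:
 v(b) = C1 + b^4/4 + sqrt(3)*b^3/3 + sqrt(3)*b^2/6 + 4*sqrt(3)*b/3


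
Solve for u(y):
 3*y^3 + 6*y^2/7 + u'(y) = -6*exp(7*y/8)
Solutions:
 u(y) = C1 - 3*y^4/4 - 2*y^3/7 - 48*exp(7*y/8)/7


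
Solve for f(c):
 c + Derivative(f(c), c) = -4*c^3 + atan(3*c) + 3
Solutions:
 f(c) = C1 - c^4 - c^2/2 + c*atan(3*c) + 3*c - log(9*c^2 + 1)/6


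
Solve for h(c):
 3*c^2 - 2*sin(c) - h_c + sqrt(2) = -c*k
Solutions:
 h(c) = C1 + c^3 + c^2*k/2 + sqrt(2)*c + 2*cos(c)


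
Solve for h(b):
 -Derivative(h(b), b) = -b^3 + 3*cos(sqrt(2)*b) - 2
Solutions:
 h(b) = C1 + b^4/4 + 2*b - 3*sqrt(2)*sin(sqrt(2)*b)/2


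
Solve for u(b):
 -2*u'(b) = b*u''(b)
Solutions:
 u(b) = C1 + C2/b


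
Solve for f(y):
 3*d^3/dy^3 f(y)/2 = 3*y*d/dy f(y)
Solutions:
 f(y) = C1 + Integral(C2*airyai(2^(1/3)*y) + C3*airybi(2^(1/3)*y), y)


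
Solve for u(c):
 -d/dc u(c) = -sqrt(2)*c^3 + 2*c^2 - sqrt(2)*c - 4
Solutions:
 u(c) = C1 + sqrt(2)*c^4/4 - 2*c^3/3 + sqrt(2)*c^2/2 + 4*c


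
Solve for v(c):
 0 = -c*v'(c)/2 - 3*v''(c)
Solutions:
 v(c) = C1 + C2*erf(sqrt(3)*c/6)


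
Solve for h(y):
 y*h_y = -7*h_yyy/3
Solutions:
 h(y) = C1 + Integral(C2*airyai(-3^(1/3)*7^(2/3)*y/7) + C3*airybi(-3^(1/3)*7^(2/3)*y/7), y)


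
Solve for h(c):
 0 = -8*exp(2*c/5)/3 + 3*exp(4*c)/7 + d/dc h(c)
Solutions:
 h(c) = C1 + 20*exp(2*c/5)/3 - 3*exp(4*c)/28


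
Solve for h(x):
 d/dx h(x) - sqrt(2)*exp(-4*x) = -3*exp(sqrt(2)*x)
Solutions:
 h(x) = C1 - 3*sqrt(2)*exp(sqrt(2)*x)/2 - sqrt(2)*exp(-4*x)/4


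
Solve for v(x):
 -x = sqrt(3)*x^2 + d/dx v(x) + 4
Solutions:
 v(x) = C1 - sqrt(3)*x^3/3 - x^2/2 - 4*x


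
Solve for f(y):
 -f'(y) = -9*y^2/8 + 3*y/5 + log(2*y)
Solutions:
 f(y) = C1 + 3*y^3/8 - 3*y^2/10 - y*log(y) - y*log(2) + y


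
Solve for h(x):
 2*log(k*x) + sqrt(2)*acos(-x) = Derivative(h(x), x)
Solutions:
 h(x) = C1 + 2*x*log(k*x) - 2*x + sqrt(2)*(x*acos(-x) + sqrt(1 - x^2))


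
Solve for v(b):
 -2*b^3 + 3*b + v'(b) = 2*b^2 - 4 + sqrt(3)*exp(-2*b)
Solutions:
 v(b) = C1 + b^4/2 + 2*b^3/3 - 3*b^2/2 - 4*b - sqrt(3)*exp(-2*b)/2


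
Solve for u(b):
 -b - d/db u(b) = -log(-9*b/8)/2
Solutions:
 u(b) = C1 - b^2/2 + b*log(-b)/2 + b*(-3*log(2)/2 - 1/2 + log(3))


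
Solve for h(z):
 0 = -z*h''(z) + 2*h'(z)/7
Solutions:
 h(z) = C1 + C2*z^(9/7)


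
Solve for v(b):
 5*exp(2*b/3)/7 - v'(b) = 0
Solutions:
 v(b) = C1 + 15*exp(2*b/3)/14


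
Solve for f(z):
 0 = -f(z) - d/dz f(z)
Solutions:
 f(z) = C1*exp(-z)


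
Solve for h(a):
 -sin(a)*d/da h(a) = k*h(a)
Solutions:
 h(a) = C1*exp(k*(-log(cos(a) - 1) + log(cos(a) + 1))/2)


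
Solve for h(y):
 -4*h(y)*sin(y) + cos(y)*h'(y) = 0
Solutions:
 h(y) = C1/cos(y)^4


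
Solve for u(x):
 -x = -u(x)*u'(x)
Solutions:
 u(x) = -sqrt(C1 + x^2)
 u(x) = sqrt(C1 + x^2)


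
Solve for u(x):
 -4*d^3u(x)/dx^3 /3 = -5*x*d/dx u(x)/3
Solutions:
 u(x) = C1 + Integral(C2*airyai(10^(1/3)*x/2) + C3*airybi(10^(1/3)*x/2), x)


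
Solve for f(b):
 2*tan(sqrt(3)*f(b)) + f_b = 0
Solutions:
 f(b) = sqrt(3)*(pi - asin(C1*exp(-2*sqrt(3)*b)))/3
 f(b) = sqrt(3)*asin(C1*exp(-2*sqrt(3)*b))/3


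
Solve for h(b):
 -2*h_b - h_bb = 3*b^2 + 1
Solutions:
 h(b) = C1 + C2*exp(-2*b) - b^3/2 + 3*b^2/4 - 5*b/4


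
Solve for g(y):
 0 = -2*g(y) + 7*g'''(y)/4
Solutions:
 g(y) = C3*exp(2*7^(2/3)*y/7) + (C1*sin(sqrt(3)*7^(2/3)*y/7) + C2*cos(sqrt(3)*7^(2/3)*y/7))*exp(-7^(2/3)*y/7)


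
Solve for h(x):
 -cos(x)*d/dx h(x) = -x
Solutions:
 h(x) = C1 + Integral(x/cos(x), x)


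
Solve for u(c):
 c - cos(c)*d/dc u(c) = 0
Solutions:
 u(c) = C1 + Integral(c/cos(c), c)


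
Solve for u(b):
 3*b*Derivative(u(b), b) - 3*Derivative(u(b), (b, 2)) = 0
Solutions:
 u(b) = C1 + C2*erfi(sqrt(2)*b/2)


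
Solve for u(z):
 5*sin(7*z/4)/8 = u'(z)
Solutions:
 u(z) = C1 - 5*cos(7*z/4)/14


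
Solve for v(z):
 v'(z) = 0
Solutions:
 v(z) = C1


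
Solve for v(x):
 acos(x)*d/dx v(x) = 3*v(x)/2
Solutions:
 v(x) = C1*exp(3*Integral(1/acos(x), x)/2)


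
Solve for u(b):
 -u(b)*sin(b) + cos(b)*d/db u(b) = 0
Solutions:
 u(b) = C1/cos(b)


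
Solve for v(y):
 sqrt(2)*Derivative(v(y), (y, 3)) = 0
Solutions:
 v(y) = C1 + C2*y + C3*y^2


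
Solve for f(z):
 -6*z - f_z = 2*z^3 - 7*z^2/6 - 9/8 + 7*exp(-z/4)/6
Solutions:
 f(z) = C1 - z^4/2 + 7*z^3/18 - 3*z^2 + 9*z/8 + 14*exp(-z/4)/3


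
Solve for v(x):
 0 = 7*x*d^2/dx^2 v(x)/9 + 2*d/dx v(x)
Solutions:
 v(x) = C1 + C2/x^(11/7)


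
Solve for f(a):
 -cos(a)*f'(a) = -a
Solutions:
 f(a) = C1 + Integral(a/cos(a), a)


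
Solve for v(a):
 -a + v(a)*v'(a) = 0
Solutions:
 v(a) = -sqrt(C1 + a^2)
 v(a) = sqrt(C1 + a^2)


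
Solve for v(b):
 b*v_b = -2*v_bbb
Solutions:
 v(b) = C1 + Integral(C2*airyai(-2^(2/3)*b/2) + C3*airybi(-2^(2/3)*b/2), b)


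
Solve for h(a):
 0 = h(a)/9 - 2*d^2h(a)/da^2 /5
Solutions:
 h(a) = C1*exp(-sqrt(10)*a/6) + C2*exp(sqrt(10)*a/6)


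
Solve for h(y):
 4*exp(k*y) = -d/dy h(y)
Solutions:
 h(y) = C1 - 4*exp(k*y)/k


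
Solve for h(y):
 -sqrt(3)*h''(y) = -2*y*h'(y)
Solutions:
 h(y) = C1 + C2*erfi(3^(3/4)*y/3)


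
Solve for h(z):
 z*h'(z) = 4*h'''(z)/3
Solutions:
 h(z) = C1 + Integral(C2*airyai(6^(1/3)*z/2) + C3*airybi(6^(1/3)*z/2), z)


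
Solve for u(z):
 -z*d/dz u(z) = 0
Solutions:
 u(z) = C1


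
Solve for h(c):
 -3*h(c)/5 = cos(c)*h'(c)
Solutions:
 h(c) = C1*(sin(c) - 1)^(3/10)/(sin(c) + 1)^(3/10)


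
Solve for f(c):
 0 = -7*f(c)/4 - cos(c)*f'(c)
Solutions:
 f(c) = C1*(sin(c) - 1)^(7/8)/(sin(c) + 1)^(7/8)


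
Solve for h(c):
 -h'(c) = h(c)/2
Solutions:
 h(c) = C1*exp(-c/2)


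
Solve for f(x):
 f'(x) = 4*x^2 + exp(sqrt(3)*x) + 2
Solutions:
 f(x) = C1 + 4*x^3/3 + 2*x + sqrt(3)*exp(sqrt(3)*x)/3


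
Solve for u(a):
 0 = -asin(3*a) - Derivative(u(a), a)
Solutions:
 u(a) = C1 - a*asin(3*a) - sqrt(1 - 9*a^2)/3


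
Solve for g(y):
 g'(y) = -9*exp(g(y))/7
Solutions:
 g(y) = log(1/(C1 + 9*y)) + log(7)


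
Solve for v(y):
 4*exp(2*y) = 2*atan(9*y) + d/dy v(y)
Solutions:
 v(y) = C1 - 2*y*atan(9*y) + 2*exp(2*y) + log(81*y^2 + 1)/9


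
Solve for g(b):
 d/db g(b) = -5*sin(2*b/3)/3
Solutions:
 g(b) = C1 + 5*cos(2*b/3)/2


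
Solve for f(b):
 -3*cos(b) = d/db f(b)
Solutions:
 f(b) = C1 - 3*sin(b)


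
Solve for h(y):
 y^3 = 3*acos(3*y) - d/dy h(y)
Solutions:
 h(y) = C1 - y^4/4 + 3*y*acos(3*y) - sqrt(1 - 9*y^2)


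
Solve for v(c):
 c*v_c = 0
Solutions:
 v(c) = C1


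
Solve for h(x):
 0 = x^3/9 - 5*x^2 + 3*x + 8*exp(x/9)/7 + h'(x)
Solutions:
 h(x) = C1 - x^4/36 + 5*x^3/3 - 3*x^2/2 - 72*exp(x/9)/7


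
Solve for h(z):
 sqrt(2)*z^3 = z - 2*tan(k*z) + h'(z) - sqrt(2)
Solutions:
 h(z) = C1 + sqrt(2)*z^4/4 - z^2/2 + sqrt(2)*z + 2*Piecewise((-log(cos(k*z))/k, Ne(k, 0)), (0, True))


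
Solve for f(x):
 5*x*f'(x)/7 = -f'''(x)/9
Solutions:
 f(x) = C1 + Integral(C2*airyai(-45^(1/3)*7^(2/3)*x/7) + C3*airybi(-45^(1/3)*7^(2/3)*x/7), x)


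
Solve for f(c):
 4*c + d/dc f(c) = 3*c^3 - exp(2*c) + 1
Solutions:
 f(c) = C1 + 3*c^4/4 - 2*c^2 + c - exp(2*c)/2


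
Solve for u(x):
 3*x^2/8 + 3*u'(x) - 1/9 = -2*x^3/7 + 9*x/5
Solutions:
 u(x) = C1 - x^4/42 - x^3/24 + 3*x^2/10 + x/27


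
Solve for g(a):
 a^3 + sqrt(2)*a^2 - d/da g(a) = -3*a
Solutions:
 g(a) = C1 + a^4/4 + sqrt(2)*a^3/3 + 3*a^2/2


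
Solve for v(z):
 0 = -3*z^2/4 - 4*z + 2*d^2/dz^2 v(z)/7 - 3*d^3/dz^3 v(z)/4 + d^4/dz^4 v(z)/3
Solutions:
 v(z) = C1 + C2*z + C3*exp(z*(63 - sqrt(1281))/56) + C4*exp(z*(sqrt(1281) + 63)/56) + 7*z^4/32 + 889*z^3/192 + 17101*z^2/512


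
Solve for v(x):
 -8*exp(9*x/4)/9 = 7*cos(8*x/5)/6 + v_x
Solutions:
 v(x) = C1 - 32*exp(9*x/4)/81 - 35*sin(8*x/5)/48


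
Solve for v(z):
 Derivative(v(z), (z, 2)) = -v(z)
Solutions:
 v(z) = C1*sin(z) + C2*cos(z)


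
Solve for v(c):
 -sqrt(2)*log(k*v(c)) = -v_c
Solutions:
 li(k*v(c))/k = C1 + sqrt(2)*c


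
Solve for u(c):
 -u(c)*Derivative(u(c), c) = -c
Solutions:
 u(c) = -sqrt(C1 + c^2)
 u(c) = sqrt(C1 + c^2)


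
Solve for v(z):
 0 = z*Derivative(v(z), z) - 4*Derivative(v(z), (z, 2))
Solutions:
 v(z) = C1 + C2*erfi(sqrt(2)*z/4)


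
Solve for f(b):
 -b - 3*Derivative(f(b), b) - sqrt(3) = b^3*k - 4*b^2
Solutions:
 f(b) = C1 - b^4*k/12 + 4*b^3/9 - b^2/6 - sqrt(3)*b/3


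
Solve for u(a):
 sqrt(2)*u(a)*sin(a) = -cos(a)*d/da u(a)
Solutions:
 u(a) = C1*cos(a)^(sqrt(2))


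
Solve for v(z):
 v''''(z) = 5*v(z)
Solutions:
 v(z) = C1*exp(-5^(1/4)*z) + C2*exp(5^(1/4)*z) + C3*sin(5^(1/4)*z) + C4*cos(5^(1/4)*z)


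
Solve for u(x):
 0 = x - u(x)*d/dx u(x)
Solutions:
 u(x) = -sqrt(C1 + x^2)
 u(x) = sqrt(C1 + x^2)


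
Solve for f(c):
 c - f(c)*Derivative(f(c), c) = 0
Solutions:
 f(c) = -sqrt(C1 + c^2)
 f(c) = sqrt(C1 + c^2)


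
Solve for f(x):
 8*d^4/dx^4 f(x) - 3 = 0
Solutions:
 f(x) = C1 + C2*x + C3*x^2 + C4*x^3 + x^4/64


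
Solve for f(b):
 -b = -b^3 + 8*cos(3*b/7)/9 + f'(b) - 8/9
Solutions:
 f(b) = C1 + b^4/4 - b^2/2 + 8*b/9 - 56*sin(3*b/7)/27


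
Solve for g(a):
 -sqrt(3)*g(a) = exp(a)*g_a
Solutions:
 g(a) = C1*exp(sqrt(3)*exp(-a))


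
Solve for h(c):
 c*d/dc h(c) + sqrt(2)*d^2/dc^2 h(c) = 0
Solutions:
 h(c) = C1 + C2*erf(2^(1/4)*c/2)


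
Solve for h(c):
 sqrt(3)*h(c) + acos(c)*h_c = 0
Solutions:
 h(c) = C1*exp(-sqrt(3)*Integral(1/acos(c), c))


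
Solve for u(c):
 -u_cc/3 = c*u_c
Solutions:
 u(c) = C1 + C2*erf(sqrt(6)*c/2)


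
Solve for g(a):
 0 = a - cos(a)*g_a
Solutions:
 g(a) = C1 + Integral(a/cos(a), a)


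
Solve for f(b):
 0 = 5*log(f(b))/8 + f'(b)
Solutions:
 li(f(b)) = C1 - 5*b/8


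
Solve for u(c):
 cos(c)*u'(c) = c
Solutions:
 u(c) = C1 + Integral(c/cos(c), c)


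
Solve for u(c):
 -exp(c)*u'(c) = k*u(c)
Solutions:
 u(c) = C1*exp(k*exp(-c))


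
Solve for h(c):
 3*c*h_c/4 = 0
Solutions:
 h(c) = C1


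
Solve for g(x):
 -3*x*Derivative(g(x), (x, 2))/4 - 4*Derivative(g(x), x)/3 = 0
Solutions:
 g(x) = C1 + C2/x^(7/9)


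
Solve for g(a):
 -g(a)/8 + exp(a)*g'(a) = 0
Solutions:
 g(a) = C1*exp(-exp(-a)/8)


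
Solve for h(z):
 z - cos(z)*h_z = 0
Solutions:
 h(z) = C1 + Integral(z/cos(z), z)


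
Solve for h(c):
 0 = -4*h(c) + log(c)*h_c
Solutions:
 h(c) = C1*exp(4*li(c))


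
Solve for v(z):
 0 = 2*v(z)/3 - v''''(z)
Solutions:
 v(z) = C1*exp(-2^(1/4)*3^(3/4)*z/3) + C2*exp(2^(1/4)*3^(3/4)*z/3) + C3*sin(2^(1/4)*3^(3/4)*z/3) + C4*cos(2^(1/4)*3^(3/4)*z/3)
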